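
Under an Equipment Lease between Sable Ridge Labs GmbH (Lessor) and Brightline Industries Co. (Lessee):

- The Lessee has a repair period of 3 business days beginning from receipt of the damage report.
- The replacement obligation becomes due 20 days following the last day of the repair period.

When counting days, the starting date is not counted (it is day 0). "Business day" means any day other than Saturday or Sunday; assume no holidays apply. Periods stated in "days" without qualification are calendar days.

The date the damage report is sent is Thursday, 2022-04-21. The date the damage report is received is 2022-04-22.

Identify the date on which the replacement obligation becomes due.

The last day of the repair period: counting 3 business days from Friday, 2022-04-22 (Apr 25, Apr 26, Apr 27, skipping weekends) reaches Wednesday, 2022-04-27.
Adding 20 calendar days to 2022-04-27 gives 2022-05-17, which is the date on which the replacement obligation becomes due.

2022-05-17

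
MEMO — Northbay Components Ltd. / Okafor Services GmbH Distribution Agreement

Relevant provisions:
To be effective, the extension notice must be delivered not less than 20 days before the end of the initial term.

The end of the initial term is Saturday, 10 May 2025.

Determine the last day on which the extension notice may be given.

20 April 2025

Counting back 20 calendar days from 10 May 2025 gives 20 April 2025.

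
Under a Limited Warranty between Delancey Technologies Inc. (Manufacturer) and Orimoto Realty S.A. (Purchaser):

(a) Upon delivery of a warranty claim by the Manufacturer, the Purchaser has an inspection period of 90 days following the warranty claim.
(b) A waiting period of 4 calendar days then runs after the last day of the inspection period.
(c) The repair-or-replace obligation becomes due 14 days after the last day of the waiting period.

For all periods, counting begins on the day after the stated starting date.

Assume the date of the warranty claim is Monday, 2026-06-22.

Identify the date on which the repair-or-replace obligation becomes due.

2026-10-08

Adding 90 calendar days to 2026-06-22 gives 2026-09-20, which is the last day of the inspection period.
The last day of the waiting period: 2026-09-20 + 4 days = 2026-09-24.
The date on which the repair-or-replace obligation becomes due: 2026-09-24 + 14 days = 2026-10-08.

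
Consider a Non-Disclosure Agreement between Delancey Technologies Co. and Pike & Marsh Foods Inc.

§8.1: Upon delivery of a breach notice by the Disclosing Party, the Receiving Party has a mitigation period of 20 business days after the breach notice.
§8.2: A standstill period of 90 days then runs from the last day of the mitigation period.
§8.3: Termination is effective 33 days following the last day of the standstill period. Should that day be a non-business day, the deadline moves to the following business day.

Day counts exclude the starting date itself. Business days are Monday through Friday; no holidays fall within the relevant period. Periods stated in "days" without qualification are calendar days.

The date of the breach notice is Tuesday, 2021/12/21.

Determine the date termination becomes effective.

2022/05/23

From Tuesday, 2021/12/21, 20 business days (Dec 22, Dec 23, Dec 24, Dec 27, …, Jan 14, Jan 17, Jan 18, skipping weekends) brings us to Tuesday, 2022/01/18, which is the last day of the mitigation period.
The last day of the standstill period: 2022/01/18 + 90 days = 2022/04/18.
The date termination becomes effective: 2022/04/18 + 33 days = 2022/05/21. That falls on a Saturday, so it rolls to the next business day, Monday, 2022/05/23.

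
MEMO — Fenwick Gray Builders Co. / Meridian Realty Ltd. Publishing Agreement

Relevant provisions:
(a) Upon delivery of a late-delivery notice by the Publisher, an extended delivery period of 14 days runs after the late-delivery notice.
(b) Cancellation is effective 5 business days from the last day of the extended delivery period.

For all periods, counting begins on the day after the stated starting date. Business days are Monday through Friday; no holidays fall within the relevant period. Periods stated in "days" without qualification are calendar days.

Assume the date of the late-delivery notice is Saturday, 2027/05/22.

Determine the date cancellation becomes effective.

The last day of the extended delivery period: 2027/05/22 + 14 days = 2027/06/05.
The date cancellation becomes effective: counting 5 business days from Saturday, 2027/06/05 (Jun 7, Jun 8, Jun 9, Jun 10, Jun 11, skipping weekends) reaches Friday, 2027/06/11.

2027/06/11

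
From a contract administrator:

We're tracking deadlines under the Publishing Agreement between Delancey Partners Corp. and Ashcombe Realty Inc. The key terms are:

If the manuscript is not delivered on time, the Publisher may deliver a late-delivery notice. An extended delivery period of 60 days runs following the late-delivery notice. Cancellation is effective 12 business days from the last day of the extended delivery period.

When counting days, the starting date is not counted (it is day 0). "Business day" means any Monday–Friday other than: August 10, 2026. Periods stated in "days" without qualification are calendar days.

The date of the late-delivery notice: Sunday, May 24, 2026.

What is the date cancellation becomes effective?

August 11, 2026

The last day of the extended delivery period: May 24, 2026 + 60 days = July 23, 2026.
The date cancellation becomes effective: 12 business days after Thursday, July 23, 2026, skipping weekends and the listed holiday on Aug 10 — Jul 24, Jul 27, Jul 28, Jul 29, …, Aug 6, Aug 7, Aug 11 — lands on Tuesday, August 11, 2026.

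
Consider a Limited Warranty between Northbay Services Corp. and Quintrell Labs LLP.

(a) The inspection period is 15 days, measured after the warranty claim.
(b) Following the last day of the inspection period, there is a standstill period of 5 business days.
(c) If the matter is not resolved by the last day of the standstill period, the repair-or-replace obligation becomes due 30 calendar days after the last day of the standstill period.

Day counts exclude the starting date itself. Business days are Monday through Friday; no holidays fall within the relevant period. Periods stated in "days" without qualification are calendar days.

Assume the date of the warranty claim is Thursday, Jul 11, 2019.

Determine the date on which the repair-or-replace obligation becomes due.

Sep 1, 2019

The last day of the inspection period: Jul 11, 2019 + 15 days = Jul 26, 2019.
The last day of the standstill period: counting 5 business days from Friday, Jul 26, 2019 (Jul 29, Jul 30, Jul 31, Aug 1, Aug 2, skipping weekends) reaches Friday, Aug 2, 2019.
The date on which the repair-or-replace obligation becomes due: Aug 2, 2019 + 30 days = Sep 1, 2019.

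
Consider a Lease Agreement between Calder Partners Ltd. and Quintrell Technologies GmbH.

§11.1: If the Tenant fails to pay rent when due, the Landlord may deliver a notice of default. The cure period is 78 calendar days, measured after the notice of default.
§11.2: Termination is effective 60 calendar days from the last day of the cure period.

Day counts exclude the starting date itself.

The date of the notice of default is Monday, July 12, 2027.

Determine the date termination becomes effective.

Adding 78 calendar days to July 12, 2027 gives September 28, 2027, which is the last day of the cure period.
The date termination becomes effective: 60 calendar days after September 28, 2027 is November 27, 2027.

November 27, 2027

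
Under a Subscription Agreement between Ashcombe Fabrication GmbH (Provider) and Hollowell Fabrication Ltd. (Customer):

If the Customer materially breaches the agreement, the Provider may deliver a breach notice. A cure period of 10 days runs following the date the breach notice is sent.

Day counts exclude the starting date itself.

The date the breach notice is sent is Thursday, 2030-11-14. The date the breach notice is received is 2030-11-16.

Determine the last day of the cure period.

2030-11-24

The last day of the cure period: 10 calendar days after 2030-11-14 is 2030-11-24.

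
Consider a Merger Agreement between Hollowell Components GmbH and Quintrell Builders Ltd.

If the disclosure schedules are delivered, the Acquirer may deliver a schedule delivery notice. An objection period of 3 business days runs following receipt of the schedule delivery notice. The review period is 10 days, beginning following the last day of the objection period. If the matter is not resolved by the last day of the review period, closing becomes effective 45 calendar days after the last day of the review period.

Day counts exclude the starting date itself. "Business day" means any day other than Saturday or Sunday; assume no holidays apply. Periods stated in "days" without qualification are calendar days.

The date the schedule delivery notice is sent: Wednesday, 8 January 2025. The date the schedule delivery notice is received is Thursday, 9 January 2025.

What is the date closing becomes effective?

From Thursday, 9 January 2025, 3 business days (Jan 10, Jan 13, Jan 14, skipping weekends) brings us to Tuesday, 14 January 2025, which is the last day of the objection period.
The last day of the review period: 10 calendar days after 14 January 2025 is 24 January 2025.
The date closing becomes effective: 45 calendar days after 24 January 2025 is 10 March 2025.

10 March 2025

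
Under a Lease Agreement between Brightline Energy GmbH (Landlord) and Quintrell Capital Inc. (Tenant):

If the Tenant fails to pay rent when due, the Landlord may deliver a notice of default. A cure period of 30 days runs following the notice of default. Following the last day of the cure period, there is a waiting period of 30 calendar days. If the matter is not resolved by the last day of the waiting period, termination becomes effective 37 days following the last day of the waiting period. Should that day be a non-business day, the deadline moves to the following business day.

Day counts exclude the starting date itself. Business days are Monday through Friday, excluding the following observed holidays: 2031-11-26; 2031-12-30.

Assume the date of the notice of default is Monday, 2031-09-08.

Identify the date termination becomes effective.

The last day of the cure period: 30 calendar days after 2031-09-08 is 2031-10-08.
The last day of the waiting period: 2031-10-08 + 30 days = 2031-11-07.
The date termination becomes effective: 37 calendar days after 2031-11-07 is 2031-12-14. That falls on a Sunday, so it rolls to the next business day, Monday, 2031-12-15.

2031-12-15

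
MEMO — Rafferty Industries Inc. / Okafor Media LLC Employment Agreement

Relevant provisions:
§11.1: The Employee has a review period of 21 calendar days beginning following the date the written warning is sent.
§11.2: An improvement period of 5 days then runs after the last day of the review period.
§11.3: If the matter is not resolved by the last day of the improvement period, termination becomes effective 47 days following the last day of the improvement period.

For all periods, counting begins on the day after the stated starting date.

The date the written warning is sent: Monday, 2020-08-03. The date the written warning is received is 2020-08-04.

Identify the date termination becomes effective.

The last day of the review period: 21 calendar days after 2020-08-03 is 2020-08-24.
Adding 5 calendar days to 2020-08-24 gives 2020-08-29, which is the last day of the improvement period.
Adding 47 calendar days to 2020-08-29 gives 2020-10-15, which is the date termination becomes effective.

2020-10-15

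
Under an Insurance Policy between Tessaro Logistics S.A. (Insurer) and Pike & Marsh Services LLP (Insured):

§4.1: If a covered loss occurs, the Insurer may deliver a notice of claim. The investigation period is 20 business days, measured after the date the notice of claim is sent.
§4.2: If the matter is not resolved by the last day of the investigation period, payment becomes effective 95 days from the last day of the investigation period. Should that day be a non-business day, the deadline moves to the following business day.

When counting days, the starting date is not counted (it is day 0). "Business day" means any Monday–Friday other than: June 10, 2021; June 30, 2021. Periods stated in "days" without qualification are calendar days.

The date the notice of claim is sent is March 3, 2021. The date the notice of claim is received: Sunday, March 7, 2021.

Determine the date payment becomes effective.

From Wednesday, March 3, 2021, 20 business days (Mar 4, Mar 5, Mar 8, Mar 9, …, Mar 29, Mar 30, Mar 31, skipping weekends) brings us to Wednesday, March 31, 2021, which is the last day of the investigation period.
The date payment becomes effective: 95 calendar days after March 31, 2021 is July 4, 2021. That falls on a Sunday, so it rolls to the next business day, Monday, July 5, 2021.

July 5, 2021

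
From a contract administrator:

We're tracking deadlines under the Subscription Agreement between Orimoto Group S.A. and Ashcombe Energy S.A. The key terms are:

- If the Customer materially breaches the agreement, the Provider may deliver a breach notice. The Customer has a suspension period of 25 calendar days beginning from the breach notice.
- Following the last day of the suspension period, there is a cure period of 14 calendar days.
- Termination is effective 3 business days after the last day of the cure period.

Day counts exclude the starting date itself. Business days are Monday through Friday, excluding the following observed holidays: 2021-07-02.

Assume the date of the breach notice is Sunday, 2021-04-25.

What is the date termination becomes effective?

2021-06-08

Adding 25 calendar days to 2021-04-25 gives 2021-05-20, which is the last day of the suspension period.
Adding 14 calendar days to 2021-05-20 gives 2021-06-03, which is the last day of the cure period.
The date termination becomes effective: 3 business days after Thursday, 2021-06-03, skipping weekends — Jun 4, Jun 7, Jun 8 — lands on Tuesday, 2021-06-08.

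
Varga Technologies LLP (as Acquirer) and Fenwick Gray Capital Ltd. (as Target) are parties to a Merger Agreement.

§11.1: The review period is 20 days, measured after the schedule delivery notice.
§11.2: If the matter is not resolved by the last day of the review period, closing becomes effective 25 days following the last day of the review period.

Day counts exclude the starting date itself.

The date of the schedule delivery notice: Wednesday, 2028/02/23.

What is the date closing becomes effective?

2028/04/08

The last day of the review period: 2028/02/23 + 20 days = 2028/03/14.
The date closing becomes effective: 25 calendar days after 2028/03/14 is 2028/04/08.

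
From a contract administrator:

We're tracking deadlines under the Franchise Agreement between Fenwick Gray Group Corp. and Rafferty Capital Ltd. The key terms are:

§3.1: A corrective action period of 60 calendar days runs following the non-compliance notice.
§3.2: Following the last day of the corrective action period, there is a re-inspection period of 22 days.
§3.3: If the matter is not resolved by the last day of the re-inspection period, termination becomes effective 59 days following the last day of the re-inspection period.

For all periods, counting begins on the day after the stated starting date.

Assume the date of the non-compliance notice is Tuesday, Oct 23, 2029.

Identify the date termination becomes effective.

Mar 13, 2030

The last day of the corrective action period: 60 calendar days after Oct 23, 2029 is Dec 22, 2029.
Adding 22 calendar days to Dec 22, 2029 gives Jan 13, 2030, which is the last day of the re-inspection period.
The date termination becomes effective: Jan 13, 2030 + 59 days = Mar 13, 2030.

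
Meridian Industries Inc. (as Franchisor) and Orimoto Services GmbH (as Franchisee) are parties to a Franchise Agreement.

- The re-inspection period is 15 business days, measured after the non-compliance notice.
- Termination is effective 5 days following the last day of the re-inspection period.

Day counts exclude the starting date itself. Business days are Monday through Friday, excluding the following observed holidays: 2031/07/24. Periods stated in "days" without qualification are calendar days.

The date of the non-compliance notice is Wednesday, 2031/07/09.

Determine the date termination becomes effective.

2031/08/05

The last day of the re-inspection period: 15 business days after Wednesday, 2031/07/09, skipping weekends and the listed holiday on Jul 24 — Jul 10, Jul 11, Jul 14, Jul 15, …, Jul 29, Jul 30, Jul 31 — lands on Thursday, 2031/07/31.
The date termination becomes effective: 2031/07/31 + 5 days = 2031/08/05.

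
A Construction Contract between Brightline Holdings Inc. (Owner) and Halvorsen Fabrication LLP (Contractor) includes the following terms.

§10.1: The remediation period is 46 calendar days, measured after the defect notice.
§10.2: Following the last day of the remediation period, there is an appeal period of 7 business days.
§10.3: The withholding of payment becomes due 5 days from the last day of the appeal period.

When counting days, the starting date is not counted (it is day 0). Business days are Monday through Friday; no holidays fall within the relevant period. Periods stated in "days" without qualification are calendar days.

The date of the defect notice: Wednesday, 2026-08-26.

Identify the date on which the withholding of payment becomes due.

The last day of the remediation period: 46 calendar days after 2026-08-26 is 2026-10-11.
From Sunday, 2026-10-11, 7 business days (Oct 12, Oct 13, Oct 14, Oct 15, Oct 16, Oct 19, Oct 20, skipping weekends) brings us to Tuesday, 2026-10-20, which is the last day of the appeal period.
The date on which the withholding of payment becomes due: 2026-10-20 + 5 days = 2026-10-25.

2026-10-25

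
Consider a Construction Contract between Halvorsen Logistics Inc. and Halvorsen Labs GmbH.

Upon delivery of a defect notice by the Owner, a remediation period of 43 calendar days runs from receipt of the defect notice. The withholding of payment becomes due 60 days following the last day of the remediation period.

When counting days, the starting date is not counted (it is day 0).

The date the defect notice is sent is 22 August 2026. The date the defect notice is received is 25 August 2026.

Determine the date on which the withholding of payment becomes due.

The last day of the remediation period: 43 calendar days after 25 August 2026 is 7 October 2026.
The date on which the withholding of payment becomes due: 7 October 2026 + 60 days = 6 December 2026.

6 December 2026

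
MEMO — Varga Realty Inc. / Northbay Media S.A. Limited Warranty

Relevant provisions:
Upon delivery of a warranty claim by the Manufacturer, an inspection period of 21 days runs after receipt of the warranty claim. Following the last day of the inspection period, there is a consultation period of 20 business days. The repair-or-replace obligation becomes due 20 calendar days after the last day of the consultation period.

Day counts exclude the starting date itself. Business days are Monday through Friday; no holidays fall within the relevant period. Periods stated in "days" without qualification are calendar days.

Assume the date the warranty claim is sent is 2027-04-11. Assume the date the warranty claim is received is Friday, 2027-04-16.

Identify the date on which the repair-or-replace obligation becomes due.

The last day of the inspection period: 21 calendar days after 2027-04-16 is 2027-05-07.
From Friday, 2027-05-07, 20 business days (May 10, May 11, May 12, May 13, …, Jun 2, Jun 3, Jun 4, skipping weekends) brings us to Friday, 2027-06-04, which is the last day of the consultation period.
Adding 20 calendar days to 2027-06-04 gives 2027-06-24, which is the date on which the repair-or-replace obligation becomes due.

2027-06-24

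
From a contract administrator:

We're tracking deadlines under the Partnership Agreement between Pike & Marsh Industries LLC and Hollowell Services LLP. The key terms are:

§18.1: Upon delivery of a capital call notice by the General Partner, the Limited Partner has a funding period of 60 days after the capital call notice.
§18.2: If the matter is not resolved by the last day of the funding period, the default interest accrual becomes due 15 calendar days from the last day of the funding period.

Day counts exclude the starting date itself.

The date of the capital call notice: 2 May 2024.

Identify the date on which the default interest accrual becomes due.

16 July 2024

The last day of the funding period: 2 May 2024 + 60 days = 1 July 2024.
The date on which the default interest accrual becomes due: 1 July 2024 + 15 days = 16 July 2024.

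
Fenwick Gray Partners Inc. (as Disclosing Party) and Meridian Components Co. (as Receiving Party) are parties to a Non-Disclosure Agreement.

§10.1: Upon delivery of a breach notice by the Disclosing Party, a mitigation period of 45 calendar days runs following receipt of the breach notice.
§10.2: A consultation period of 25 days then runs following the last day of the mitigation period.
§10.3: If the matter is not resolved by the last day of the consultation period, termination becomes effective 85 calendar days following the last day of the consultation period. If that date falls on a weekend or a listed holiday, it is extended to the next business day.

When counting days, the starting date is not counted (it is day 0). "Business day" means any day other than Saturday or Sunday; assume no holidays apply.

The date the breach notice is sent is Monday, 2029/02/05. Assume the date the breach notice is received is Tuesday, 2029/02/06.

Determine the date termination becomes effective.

2029/07/11

The last day of the mitigation period: 2029/02/06 + 45 days = 2029/03/23.
Adding 25 calendar days to 2029/03/23 gives 2029/04/17, which is the last day of the consultation period.
The date termination becomes effective: 85 calendar days after 2029/04/17 is 2029/07/11. 2029/07/11 is a Wednesday, so no roll-forward applies.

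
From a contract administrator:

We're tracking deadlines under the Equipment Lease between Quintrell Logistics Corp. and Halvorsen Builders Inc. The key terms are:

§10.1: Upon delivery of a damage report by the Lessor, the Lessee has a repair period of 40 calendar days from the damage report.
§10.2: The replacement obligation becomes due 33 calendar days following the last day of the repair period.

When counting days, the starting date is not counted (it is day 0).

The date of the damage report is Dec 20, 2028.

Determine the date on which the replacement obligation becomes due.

Mar 3, 2029

Adding 40 calendar days to Dec 20, 2028 gives Jan 29, 2029, which is the last day of the repair period.
The date on which the replacement obligation becomes due: 33 calendar days after Jan 29, 2029 is Mar 3, 2029.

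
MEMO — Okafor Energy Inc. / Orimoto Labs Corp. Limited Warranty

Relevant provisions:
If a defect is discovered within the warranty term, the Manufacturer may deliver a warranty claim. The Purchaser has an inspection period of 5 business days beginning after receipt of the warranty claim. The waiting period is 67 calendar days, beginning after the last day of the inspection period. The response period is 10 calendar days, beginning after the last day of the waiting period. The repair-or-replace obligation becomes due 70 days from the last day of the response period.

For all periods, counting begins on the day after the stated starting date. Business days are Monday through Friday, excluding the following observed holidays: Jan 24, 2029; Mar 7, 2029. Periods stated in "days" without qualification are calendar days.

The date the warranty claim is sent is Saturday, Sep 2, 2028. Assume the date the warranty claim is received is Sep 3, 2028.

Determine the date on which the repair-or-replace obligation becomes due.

Feb 2, 2029

The last day of the inspection period: 5 business days after Sunday, Sep 3, 2028, skipping weekends — Sep 4, Sep 5, Sep 6, Sep 7, Sep 8 — lands on Friday, Sep 8, 2028.
Adding 67 calendar days to Sep 8, 2028 gives Nov 14, 2028, which is the last day of the waiting period.
The last day of the response period: 10 calendar days after Nov 14, 2028 is Nov 24, 2028.
The date on which the repair-or-replace obligation becomes due: 70 calendar days after Nov 24, 2028 is Feb 2, 2029.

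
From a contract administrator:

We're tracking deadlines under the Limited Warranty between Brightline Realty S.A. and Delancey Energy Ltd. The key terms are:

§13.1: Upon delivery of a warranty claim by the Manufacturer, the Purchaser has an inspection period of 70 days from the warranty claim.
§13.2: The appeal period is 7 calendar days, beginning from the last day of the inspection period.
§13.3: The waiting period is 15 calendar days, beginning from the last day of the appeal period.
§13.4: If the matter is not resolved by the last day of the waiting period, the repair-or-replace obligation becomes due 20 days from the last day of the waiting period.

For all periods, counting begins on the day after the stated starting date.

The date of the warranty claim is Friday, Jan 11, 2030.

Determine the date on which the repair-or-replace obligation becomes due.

The last day of the inspection period: 70 calendar days after Jan 11, 2030 is Mar 22, 2030.
The last day of the appeal period: Mar 22, 2030 + 7 days = Mar 29, 2030.
The last day of the waiting period: 15 calendar days after Mar 29, 2030 is Apr 13, 2030.
The date on which the repair-or-replace obligation becomes due: 20 calendar days after Apr 13, 2030 is May 3, 2030.

May 3, 2030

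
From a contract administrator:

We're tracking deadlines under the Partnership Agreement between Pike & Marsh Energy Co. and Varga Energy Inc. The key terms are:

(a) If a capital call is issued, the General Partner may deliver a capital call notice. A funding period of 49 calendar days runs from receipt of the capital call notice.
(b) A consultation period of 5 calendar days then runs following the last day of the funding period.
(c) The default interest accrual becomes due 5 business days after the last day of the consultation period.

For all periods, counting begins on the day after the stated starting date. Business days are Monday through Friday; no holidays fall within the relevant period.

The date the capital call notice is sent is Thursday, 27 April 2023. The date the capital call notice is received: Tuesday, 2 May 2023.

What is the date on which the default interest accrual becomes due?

30 June 2023

Adding 49 calendar days to 2 May 2023 gives 20 June 2023, which is the last day of the funding period.
Adding 5 calendar days to 20 June 2023 gives 25 June 2023, which is the last day of the consultation period.
The date on which the default interest accrual becomes due: 5 business days after Sunday, 25 June 2023, skipping weekends — Jun 26, Jun 27, Jun 28, Jun 29, Jun 30 — lands on Friday, 30 June 2023.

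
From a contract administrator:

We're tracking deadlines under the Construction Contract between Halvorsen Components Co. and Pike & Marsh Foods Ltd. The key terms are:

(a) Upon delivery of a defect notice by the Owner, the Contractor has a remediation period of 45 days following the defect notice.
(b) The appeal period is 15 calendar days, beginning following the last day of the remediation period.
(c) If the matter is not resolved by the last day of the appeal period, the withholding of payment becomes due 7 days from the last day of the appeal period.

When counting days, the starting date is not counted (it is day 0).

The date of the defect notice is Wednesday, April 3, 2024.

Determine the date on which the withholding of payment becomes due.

The last day of the remediation period: 45 calendar days after April 3, 2024 is May 18, 2024.
Adding 15 calendar days to May 18, 2024 gives June 2, 2024, which is the last day of the appeal period.
The date on which the withholding of payment becomes due: June 2, 2024 + 7 days = June 9, 2024.

June 9, 2024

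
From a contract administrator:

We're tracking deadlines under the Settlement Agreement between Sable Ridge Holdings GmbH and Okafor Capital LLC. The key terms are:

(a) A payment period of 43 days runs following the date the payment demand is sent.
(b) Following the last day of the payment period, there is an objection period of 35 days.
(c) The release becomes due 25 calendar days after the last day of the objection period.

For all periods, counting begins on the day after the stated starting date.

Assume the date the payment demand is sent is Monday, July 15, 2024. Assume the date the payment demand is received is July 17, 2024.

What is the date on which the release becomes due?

October 26, 2024

The last day of the payment period: July 15, 2024 + 43 days = August 27, 2024.
The last day of the objection period: August 27, 2024 + 35 days = October 1, 2024.
The date on which the release becomes due: 25 calendar days after October 1, 2024 is October 26, 2024.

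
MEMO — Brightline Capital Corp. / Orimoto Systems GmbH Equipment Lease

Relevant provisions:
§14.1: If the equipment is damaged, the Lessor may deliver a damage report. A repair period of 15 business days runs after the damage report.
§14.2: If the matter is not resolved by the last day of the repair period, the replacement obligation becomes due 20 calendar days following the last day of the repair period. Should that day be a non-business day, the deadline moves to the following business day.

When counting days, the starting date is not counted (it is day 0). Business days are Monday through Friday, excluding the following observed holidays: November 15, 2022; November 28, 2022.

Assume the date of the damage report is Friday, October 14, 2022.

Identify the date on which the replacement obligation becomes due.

The last day of the repair period: 15 business days after Friday, October 14, 2022, skipping weekends — Oct 17, Oct 18, Oct 19, Oct 20, …, Nov 2, Nov 3, Nov 4 — lands on Friday, November 4, 2022.
The date on which the replacement obligation becomes due: 20 calendar days after November 4, 2022 is November 24, 2022. November 24, 2022 is a Thursday and is not a listed holiday, so no roll-forward applies.

November 24, 2022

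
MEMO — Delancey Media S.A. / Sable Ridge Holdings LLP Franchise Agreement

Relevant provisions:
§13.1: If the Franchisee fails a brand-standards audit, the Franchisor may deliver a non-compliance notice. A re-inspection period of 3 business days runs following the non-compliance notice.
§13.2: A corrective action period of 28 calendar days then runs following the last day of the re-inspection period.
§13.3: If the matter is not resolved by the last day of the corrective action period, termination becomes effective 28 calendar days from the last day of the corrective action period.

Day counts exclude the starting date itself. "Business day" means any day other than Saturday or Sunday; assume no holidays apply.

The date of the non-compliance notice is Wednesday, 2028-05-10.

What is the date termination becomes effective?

From Wednesday, 2028-05-10, 3 business days (May 11, May 12, May 15, skipping weekends) brings us to Monday, 2028-05-15, which is the last day of the re-inspection period.
The last day of the corrective action period: 2028-05-15 + 28 days = 2028-06-12.
Adding 28 calendar days to 2028-06-12 gives 2028-07-10, which is the date termination becomes effective.

2028-07-10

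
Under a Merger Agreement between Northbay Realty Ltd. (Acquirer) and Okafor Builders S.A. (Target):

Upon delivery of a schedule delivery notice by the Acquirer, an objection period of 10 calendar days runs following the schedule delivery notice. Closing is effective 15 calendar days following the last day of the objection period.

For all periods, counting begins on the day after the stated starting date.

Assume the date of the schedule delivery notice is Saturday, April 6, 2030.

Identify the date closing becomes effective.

The last day of the objection period: April 6, 2030 + 10 days = April 16, 2030.
Adding 15 calendar days to April 16, 2030 gives May 1, 2030, which is the date closing becomes effective.

May 1, 2030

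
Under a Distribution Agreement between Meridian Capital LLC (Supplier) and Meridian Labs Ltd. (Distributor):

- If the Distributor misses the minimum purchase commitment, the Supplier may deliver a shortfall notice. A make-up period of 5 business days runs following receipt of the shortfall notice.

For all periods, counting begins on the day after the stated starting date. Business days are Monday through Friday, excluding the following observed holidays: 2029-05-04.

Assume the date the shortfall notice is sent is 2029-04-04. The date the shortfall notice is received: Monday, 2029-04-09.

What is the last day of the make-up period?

The last day of the make-up period: counting 5 business days from Monday, 2029-04-09 (Apr 10, Apr 11, Apr 12, Apr 13, Apr 16, skipping weekends) reaches Monday, 2029-04-16.

2029-04-16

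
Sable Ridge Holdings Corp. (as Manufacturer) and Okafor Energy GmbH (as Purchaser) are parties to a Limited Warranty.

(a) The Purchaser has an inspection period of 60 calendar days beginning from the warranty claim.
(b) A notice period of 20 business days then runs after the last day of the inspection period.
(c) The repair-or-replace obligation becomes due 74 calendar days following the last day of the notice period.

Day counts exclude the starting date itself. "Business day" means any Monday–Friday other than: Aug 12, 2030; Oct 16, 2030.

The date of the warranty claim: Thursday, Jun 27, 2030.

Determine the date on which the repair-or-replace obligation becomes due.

Dec 6, 2030

The last day of the inspection period: 60 calendar days after Jun 27, 2030 is Aug 26, 2030.
The last day of the notice period: counting 20 business days from Monday, Aug 26, 2030 (Aug 27, Aug 28, Aug 29, Aug 30, …, Sep 19, Sep 20, Sep 23, skipping weekends) reaches Monday, Sep 23, 2030.
The date on which the repair-or-replace obligation becomes due: Sep 23, 2030 + 74 days = Dec 6, 2030.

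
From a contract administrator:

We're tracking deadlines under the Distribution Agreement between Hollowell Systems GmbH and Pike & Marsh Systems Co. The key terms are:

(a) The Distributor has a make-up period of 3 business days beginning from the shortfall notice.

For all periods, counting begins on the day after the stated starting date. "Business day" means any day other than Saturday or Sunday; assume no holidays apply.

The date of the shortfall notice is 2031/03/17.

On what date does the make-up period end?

The last day of the make-up period: 3 business days after Monday, 2031/03/17, skipping weekends — Mar 18, Mar 19, Mar 20 — lands on Thursday, 2031/03/20.

2031/03/20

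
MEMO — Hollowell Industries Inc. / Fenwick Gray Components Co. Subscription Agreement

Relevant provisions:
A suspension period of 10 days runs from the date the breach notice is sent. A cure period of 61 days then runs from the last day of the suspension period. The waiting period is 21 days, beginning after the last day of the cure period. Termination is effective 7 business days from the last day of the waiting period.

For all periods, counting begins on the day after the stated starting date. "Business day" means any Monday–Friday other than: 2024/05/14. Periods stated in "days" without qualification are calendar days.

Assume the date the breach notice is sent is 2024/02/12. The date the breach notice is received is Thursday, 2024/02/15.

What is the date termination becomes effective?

2024/05/23

Adding 10 calendar days to 2024/02/12 gives 2024/02/22, which is the last day of the suspension period.
Adding 61 calendar days to 2024/02/22 gives 2024/04/23, which is the last day of the cure period.
The last day of the waiting period: 2024/04/23 + 21 days = 2024/05/14.
From Tuesday, 2024/05/14, 7 business days (May 15, May 16, May 17, May 20, May 21, May 22, May 23, skipping weekends) brings us to Thursday, 2024/05/23, which is the date termination becomes effective.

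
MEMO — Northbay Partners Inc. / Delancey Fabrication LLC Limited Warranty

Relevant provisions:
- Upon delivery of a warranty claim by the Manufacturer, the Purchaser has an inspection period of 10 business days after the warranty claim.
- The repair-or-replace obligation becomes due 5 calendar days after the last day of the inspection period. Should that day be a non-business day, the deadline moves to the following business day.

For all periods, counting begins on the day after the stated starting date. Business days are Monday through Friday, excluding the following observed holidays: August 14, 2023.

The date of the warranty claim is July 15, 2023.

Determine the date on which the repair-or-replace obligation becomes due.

August 2, 2023

The last day of the inspection period: 10 business days after Saturday, July 15, 2023, skipping weekends — Jul 17, Jul 18, Jul 19, Jul 20, Jul 21, Jul 24, Jul 25, Jul 26, Jul 27, Jul 28 — lands on Friday, July 28, 2023.
The date on which the repair-or-replace obligation becomes due: July 28, 2023 + 5 days = August 2, 2023. August 2, 2023 is a Wednesday and is not a listed holiday, so no roll-forward applies.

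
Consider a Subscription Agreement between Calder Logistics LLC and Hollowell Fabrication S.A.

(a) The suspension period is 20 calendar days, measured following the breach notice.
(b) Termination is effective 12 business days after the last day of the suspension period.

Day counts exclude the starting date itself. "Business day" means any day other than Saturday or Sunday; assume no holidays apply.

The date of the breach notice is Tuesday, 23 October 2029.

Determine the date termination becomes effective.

28 November 2029

The last day of the suspension period: 23 October 2029 + 20 days = 12 November 2029.
The date termination becomes effective: 12 business days after Monday, 12 November 2029, skipping weekends — Nov 13, Nov 14, Nov 15, Nov 16, …, Nov 26, Nov 27, Nov 28 — lands on Wednesday, 28 November 2029.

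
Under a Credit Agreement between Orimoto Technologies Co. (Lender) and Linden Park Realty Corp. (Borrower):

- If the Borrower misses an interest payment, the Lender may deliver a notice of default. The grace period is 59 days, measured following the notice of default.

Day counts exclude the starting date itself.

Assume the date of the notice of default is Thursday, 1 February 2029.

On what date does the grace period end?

Adding 59 calendar days to 1 February 2029 gives 1 April 2029, which is the last day of the grace period.

1 April 2029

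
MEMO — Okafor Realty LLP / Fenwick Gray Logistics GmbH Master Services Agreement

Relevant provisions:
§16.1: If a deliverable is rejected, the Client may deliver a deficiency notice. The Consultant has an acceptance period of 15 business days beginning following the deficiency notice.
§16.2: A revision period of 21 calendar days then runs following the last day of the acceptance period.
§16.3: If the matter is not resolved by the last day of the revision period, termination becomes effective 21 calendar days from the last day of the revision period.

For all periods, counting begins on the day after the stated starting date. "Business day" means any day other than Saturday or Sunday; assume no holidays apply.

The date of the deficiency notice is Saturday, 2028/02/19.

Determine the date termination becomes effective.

2028/04/21

From Saturday, 2028/02/19, 15 business days (Feb 21, Feb 22, Feb 23, Feb 24, …, Mar 8, Mar 9, Mar 10, skipping weekends) brings us to Friday, 2028/03/10, which is the last day of the acceptance period.
The last day of the revision period: 21 calendar days after 2028/03/10 is 2028/03/31.
Adding 21 calendar days to 2028/03/31 gives 2028/04/21, which is the date termination becomes effective.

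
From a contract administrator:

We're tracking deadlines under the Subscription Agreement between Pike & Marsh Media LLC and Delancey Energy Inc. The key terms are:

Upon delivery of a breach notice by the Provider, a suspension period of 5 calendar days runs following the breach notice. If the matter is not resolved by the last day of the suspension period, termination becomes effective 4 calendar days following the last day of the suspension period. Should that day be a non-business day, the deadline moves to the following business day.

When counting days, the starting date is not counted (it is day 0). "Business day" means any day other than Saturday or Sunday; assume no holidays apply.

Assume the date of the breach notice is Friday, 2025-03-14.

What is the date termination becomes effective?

The last day of the suspension period: 5 calendar days after 2025-03-14 is 2025-03-19.
The date termination becomes effective: 4 calendar days after 2025-03-19 is 2025-03-23. That falls on a Sunday, so it rolls to the next business day, Monday, 2025-03-24.

2025-03-24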